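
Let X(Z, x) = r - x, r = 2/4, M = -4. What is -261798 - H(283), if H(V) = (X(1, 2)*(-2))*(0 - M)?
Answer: -261810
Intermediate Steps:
r = 1/2 (r = 2*(1/4) = 1/2 ≈ 0.50000)
X(Z, x) = 1/2 - x
H(V) = 12 (H(V) = ((1/2 - 1*2)*(-2))*(0 - 1*(-4)) = ((1/2 - 2)*(-2))*(0 + 4) = -3/2*(-2)*4 = 3*4 = 12)
-261798 - H(283) = -261798 - 1*12 = -261798 - 12 = -261810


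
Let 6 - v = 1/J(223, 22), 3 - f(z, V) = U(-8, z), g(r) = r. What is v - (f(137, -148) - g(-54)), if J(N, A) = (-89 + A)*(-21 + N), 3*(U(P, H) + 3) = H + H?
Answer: 1515811/40602 ≈ 37.333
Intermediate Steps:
U(P, H) = -3 + 2*H/3 (U(P, H) = -3 + (H + H)/3 = -3 + (2*H)/3 = -3 + 2*H/3)
f(z, V) = 6 - 2*z/3 (f(z, V) = 3 - (-3 + 2*z/3) = 3 + (3 - 2*z/3) = 6 - 2*z/3)
v = 81205/13534 (v = 6 - 1/(1869 - 89*223 - 21*22 + 22*223) = 6 - 1/(1869 - 19847 - 462 + 4906) = 6 - 1/(-13534) = 6 - 1*(-1/13534) = 6 + 1/13534 = 81205/13534 ≈ 6.0001)
v - (f(137, -148) - g(-54)) = 81205/13534 - ((6 - 2/3*137) - 1*(-54)) = 81205/13534 - ((6 - 274/3) + 54) = 81205/13534 - (-256/3 + 54) = 81205/13534 - 1*(-94/3) = 81205/13534 + 94/3 = 1515811/40602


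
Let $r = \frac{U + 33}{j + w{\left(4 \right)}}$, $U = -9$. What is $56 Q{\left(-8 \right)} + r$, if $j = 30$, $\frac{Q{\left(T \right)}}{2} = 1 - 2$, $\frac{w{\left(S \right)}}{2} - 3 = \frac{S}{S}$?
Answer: $- \frac{2116}{19} \approx -111.37$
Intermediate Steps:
$w{\left(S \right)} = 8$ ($w{\left(S \right)} = 6 + 2 \frac{S}{S} = 6 + 2 \cdot 1 = 6 + 2 = 8$)
$Q{\left(T \right)} = -2$ ($Q{\left(T \right)} = 2 \left(1 - 2\right) = 2 \left(-1\right) = -2$)
$r = \frac{12}{19}$ ($r = \frac{-9 + 33}{30 + 8} = \frac{24}{38} = 24 \cdot \frac{1}{38} = \frac{12}{19} \approx 0.63158$)
$56 Q{\left(-8 \right)} + r = 56 \left(-2\right) + \frac{12}{19} = -112 + \frac{12}{19} = - \frac{2116}{19}$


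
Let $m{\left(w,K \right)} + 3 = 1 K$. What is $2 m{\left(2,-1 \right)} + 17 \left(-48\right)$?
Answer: $-824$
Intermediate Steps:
$m{\left(w,K \right)} = -3 + K$ ($m{\left(w,K \right)} = -3 + 1 K = -3 + K$)
$2 m{\left(2,-1 \right)} + 17 \left(-48\right) = 2 \left(-3 - 1\right) + 17 \left(-48\right) = 2 \left(-4\right) - 816 = -8 - 816 = -824$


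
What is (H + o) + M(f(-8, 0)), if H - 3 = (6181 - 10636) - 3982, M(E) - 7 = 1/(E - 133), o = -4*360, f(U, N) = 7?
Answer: -1243243/126 ≈ -9867.0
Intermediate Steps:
o = -1440
M(E) = 7 + 1/(-133 + E) (M(E) = 7 + 1/(E - 133) = 7 + 1/(-133 + E))
H = -8434 (H = 3 + ((6181 - 10636) - 3982) = 3 + (-4455 - 3982) = 3 - 8437 = -8434)
(H + o) + M(f(-8, 0)) = (-8434 - 1440) + (-930 + 7*7)/(-133 + 7) = -9874 + (-930 + 49)/(-126) = -9874 - 1/126*(-881) = -9874 + 881/126 = -1243243/126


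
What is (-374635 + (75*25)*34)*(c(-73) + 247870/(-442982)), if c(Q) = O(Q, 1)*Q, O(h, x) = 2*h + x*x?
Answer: -728825830095500/221491 ≈ -3.2905e+9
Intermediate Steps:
O(h, x) = x**2 + 2*h (O(h, x) = 2*h + x**2 = x**2 + 2*h)
c(Q) = Q*(1 + 2*Q) (c(Q) = (1**2 + 2*Q)*Q = (1 + 2*Q)*Q = Q*(1 + 2*Q))
(-374635 + (75*25)*34)*(c(-73) + 247870/(-442982)) = (-374635 + (75*25)*34)*(-73*(1 + 2*(-73)) + 247870/(-442982)) = (-374635 + 1875*34)*(-73*(1 - 146) + 247870*(-1/442982)) = (-374635 + 63750)*(-73*(-145) - 123935/221491) = -310885*(10585 - 123935/221491) = -310885*2344358300/221491 = -728825830095500/221491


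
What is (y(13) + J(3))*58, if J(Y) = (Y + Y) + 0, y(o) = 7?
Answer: 754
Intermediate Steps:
J(Y) = 2*Y (J(Y) = 2*Y + 0 = 2*Y)
(y(13) + J(3))*58 = (7 + 2*3)*58 = (7 + 6)*58 = 13*58 = 754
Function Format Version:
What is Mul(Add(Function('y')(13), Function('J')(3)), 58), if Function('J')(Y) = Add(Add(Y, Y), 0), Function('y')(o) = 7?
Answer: 754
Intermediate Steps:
Function('J')(Y) = Mul(2, Y) (Function('J')(Y) = Add(Mul(2, Y), 0) = Mul(2, Y))
Mul(Add(Function('y')(13), Function('J')(3)), 58) = Mul(Add(7, Mul(2, 3)), 58) = Mul(Add(7, 6), 58) = Mul(13, 58) = 754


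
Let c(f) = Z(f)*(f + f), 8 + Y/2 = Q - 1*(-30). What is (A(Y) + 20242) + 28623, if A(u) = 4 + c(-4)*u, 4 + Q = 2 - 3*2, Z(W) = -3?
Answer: 49541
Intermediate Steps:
Q = -8 (Q = -4 + (2 - 3*2) = -4 + (2 - 6) = -4 - 4 = -8)
Y = 28 (Y = -16 + 2*(-8 - 1*(-30)) = -16 + 2*(-8 + 30) = -16 + 2*22 = -16 + 44 = 28)
c(f) = -6*f (c(f) = -3*(f + f) = -6*f)
A(u) = 4 + 24*u (A(u) = 4 + (-6*(-4))*u = 4 + 24*u)
(A(Y) + 20242) + 28623 = ((4 + 24*28) + 20242) + 28623 = ((4 + 672) + 20242) + 28623 = (676 + 20242) + 28623 = 20918 + 28623 = 49541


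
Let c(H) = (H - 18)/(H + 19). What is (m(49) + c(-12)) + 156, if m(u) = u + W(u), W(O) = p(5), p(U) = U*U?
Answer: 1580/7 ≈ 225.71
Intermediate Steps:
p(U) = U²
W(O) = 25 (W(O) = 5² = 25)
c(H) = (-18 + H)/(19 + H)
m(u) = 25 + u (m(u) = u + 25 = 25 + u)
(m(49) + c(-12)) + 156 = ((25 + 49) + (-18 - 12)/(19 - 12)) + 156 = (74 - 30/7) + 156 = 488/7 + 156 = 1580/7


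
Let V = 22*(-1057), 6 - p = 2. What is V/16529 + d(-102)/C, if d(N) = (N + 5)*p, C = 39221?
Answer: -918458386/648283909 ≈ -1.4168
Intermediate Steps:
p = 4 (p = 6 - 1*2 = 6 - 2 = 4)
d(N) = 20 + 4*N (d(N) = (N + 5)*4 = (5 + N)*4 = 20 + 4*N)
V = -23254
V/16529 + d(-102)/C = -23254/16529 + (20 + 4*(-102))/39221 = -23254*1/16529 + (20 - 408)*(1/39221) = -23254/16529 - 388*1/39221 = -23254/16529 - 388/39221 = -918458386/648283909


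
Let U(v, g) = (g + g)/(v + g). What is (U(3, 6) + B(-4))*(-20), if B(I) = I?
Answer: 160/3 ≈ 53.333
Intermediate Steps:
U(v, g) = 2*g/(g + v) (U(v, g) = (2*g)/(g + v) = 2*g/(g + v))
(U(3, 6) + B(-4))*(-20) = (2*6/(6 + 3) - 4)*(-20) = (2*6/9 - 4)*(-20) = (2*6*(1/9) - 4)*(-20) = (4/3 - 4)*(-20) = -8/3*(-20) = 160/3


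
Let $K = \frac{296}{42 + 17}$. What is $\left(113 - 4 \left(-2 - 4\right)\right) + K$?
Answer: $\frac{8379}{59} \approx 142.02$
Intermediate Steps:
$K = \frac{296}{59} \approx 5.017$
$\left(113 - 4 \left(-2 - 4\right)\right) + K = \left(113 - 4 \left(-2 - 4\right)\right) + \frac{296}{59} = \left(113 - -24\right) + \frac{296}{59} = \left(113 + 24\right) + \frac{296}{59} = 137 + \frac{296}{59} = \frac{8379}{59}$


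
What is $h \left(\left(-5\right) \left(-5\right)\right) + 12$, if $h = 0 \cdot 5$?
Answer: $12$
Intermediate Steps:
$h = 0$
$h \left(\left(-5\right) \left(-5\right)\right) + 12 = 0 \left(\left(-5\right) \left(-5\right)\right) + 12 = 0 \cdot 25 + 12 = 0 + 12 = 12$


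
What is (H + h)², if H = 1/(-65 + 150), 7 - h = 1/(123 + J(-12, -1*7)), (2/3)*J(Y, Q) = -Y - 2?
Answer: 6750758569/137592900 ≈ 49.063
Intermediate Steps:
J(Y, Q) = -3 - 3*Y/2 (J(Y, Q) = 3*(-Y - 2)/2 = 3*(-2 - Y)/2 = -3 - 3*Y/2)
h = 965/138 (h = 7 - 1/(123 + (-3 - 3/2*(-12))) = 7 - 1/(123 + (-3 + 18)) = 7 - 1/(123 + 15) = 7 - 1/138 = 965/138 ≈ 6.9928)
H = 1/85 ≈ 0.011765
(H + h)² = (1/85 + 965/138)² = (82163/11730)² = 6750758569/137592900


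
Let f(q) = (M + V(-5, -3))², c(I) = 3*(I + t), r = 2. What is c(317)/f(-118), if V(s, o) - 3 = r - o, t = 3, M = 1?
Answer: 320/27 ≈ 11.852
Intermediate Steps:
V(s, o) = 5 - o (V(s, o) = 3 + (2 - o) = 5 - o)
c(I) = 9 + 3*I (c(I) = 3*(I + 3) = 3*(3 + I) = 9 + 3*I)
f(q) = 81 (f(q) = (1 + (5 - 1*(-3)))² = (1 + (5 + 3))² = (1 + 8)² = 9² = 81)
c(317)/f(-118) = (9 + 3*317)/81 = (9 + 951)*(1/81) = 960*(1/81) = 320/27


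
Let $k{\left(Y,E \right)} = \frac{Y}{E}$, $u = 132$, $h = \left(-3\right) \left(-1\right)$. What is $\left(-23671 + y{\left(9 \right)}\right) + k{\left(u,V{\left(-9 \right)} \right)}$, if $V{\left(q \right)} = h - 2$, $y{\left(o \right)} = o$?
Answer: $-23530$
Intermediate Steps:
$h = 3$
$V{\left(q \right)} = 1$ ($V{\left(q \right)} = 3 - 2 = 1$)
$\left(-23671 + y{\left(9 \right)}\right) + k{\left(u,V{\left(-9 \right)} \right)} = \left(-23671 + 9\right) + \frac{132}{1} = -23662 + 132 \cdot 1 = -23662 + 132 = -23530$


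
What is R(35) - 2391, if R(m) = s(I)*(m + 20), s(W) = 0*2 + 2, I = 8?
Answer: -2281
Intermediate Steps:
s(W) = 2 (s(W) = 0 + 2 = 2)
R(m) = 40 + 2*m (R(m) = 2*(m + 20) = 2*(20 + m) = 40 + 2*m)
R(35) - 2391 = (40 + 2*35) - 2391 = (40 + 70) - 2391 = 110 - 2391 = -2281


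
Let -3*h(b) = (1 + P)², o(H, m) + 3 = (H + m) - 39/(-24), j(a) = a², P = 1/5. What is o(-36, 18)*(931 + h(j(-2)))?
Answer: -721153/40 ≈ -18029.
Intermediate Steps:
P = ⅕ ≈ 0.20000
o(H, m) = -11/8 + H + m (o(H, m) = -3 + ((H + m) - 39/(-24)) = -3 + ((H + m) - 39*(-1/24)) = -3 + ((H + m) + 13/8) = -3 + (13/8 + H + m) = -11/8 + H + m)
h(b) = -12/25 (h(b) = -(1 + ⅕)²/3 = -(6/5)²/3 = -⅓*36/25 = -12/25)
o(-36, 18)*(931 + h(j(-2))) = (-11/8 - 36 + 18)*(931 - 12/25) = -155/8*23263/25 = -721153/40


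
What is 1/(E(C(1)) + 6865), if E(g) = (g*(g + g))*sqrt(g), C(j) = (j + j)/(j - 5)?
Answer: 54920/377025801 - 2*I*sqrt(2)/377025801 ≈ 0.00014567 - 7.502e-9*I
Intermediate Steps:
C(j) = 2*j/(-5 + j) (C(j) = (2*j)/(-5 + j) = 2*j/(-5 + j))
E(g) = 2*g**(5/2) (E(g) = (g*(2*g))*sqrt(g) = (2*g**2)*sqrt(g) = 2*g**(5/2))
1/(E(C(1)) + 6865) = 1/(2*(2*1/(-5 + 1))**(5/2) + 6865) = 1/(2*(2*1/(-4))**(5/2) + 6865) = 1/(2*(2*1*(-1/4))**(5/2) + 6865) = 1/(2*(-1/2)**(5/2) + 6865) = 1/(2*(I*sqrt(2)/8) + 6865) = 1/(I*sqrt(2)/4 + 6865) = 1/(6865 + I*sqrt(2)/4)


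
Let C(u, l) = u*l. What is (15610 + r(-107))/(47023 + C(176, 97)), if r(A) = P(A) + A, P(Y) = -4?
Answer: 15499/64095 ≈ 0.24181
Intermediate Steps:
C(u, l) = l*u
r(A) = -4 + A
(15610 + r(-107))/(47023 + C(176, 97)) = (15610 + (-4 - 107))/(47023 + 97*176) = (15610 - 111)/(47023 + 17072) = 15499/64095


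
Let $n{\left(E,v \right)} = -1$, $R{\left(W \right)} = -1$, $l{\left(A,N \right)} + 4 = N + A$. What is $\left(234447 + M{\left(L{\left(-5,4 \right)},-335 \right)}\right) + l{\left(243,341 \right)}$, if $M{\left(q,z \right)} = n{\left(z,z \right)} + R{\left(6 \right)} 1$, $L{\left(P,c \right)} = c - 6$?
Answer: $235025$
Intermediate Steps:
$l{\left(A,N \right)} = -4 + A + N$ ($l{\left(A,N \right)} = -4 + \left(N + A\right) = -4 + \left(A + N\right) = -4 + A + N$)
$L{\left(P,c \right)} = -6 + c$
$M{\left(q,z \right)} = -2$ ($M{\left(q,z \right)} = -1 - 1 = -2$)
$\left(234447 + M{\left(L{\left(-5,4 \right)},-335 \right)}\right) + l{\left(243,341 \right)} = \left(234447 - 2\right) + \left(-4 + 243 + 341\right) = 234445 + 580 = 235025$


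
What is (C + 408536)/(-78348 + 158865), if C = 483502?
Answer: 297346/26839 ≈ 11.079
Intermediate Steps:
(C + 408536)/(-78348 + 158865) = (483502 + 408536)/(-78348 + 158865) = 892038/80517 = 892038*(1/80517) = 297346/26839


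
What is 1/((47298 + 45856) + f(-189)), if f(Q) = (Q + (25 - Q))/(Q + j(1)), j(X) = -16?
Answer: 41/3819309 ≈ 1.0735e-5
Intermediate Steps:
f(Q) = 25/(-16 + Q) (f(Q) = (Q + (25 - Q))/(Q - 16) = 25/(-16 + Q))
1/((47298 + 45856) + f(-189)) = 1/((47298 + 45856) + 25/(-16 - 189)) = 1/(93154 + 25/(-205)) = 1/(93154 + 25*(-1/205)) = 1/(93154 - 5/41) = 1/(3819309/41) = 41/3819309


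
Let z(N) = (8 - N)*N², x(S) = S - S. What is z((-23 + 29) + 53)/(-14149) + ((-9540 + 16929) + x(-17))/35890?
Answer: 6476134551/507807610 ≈ 12.753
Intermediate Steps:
x(S) = 0
z(N) = N²*(8 - N)
z((-23 + 29) + 53)/(-14149) + ((-9540 + 16929) + x(-17))/35890 = (((-23 + 29) + 53)²*(8 - ((-23 + 29) + 53)))/(-14149) + ((-9540 + 16929) + 0)/35890 = ((6 + 53)²*(8 - (6 + 53)))*(-1/14149) + (7389 + 0)*(1/35890) = (59²*(8 - 1*59))*(-1/14149) + 7389*(1/35890) = (3481*(8 - 59))*(-1/14149) + 7389/35890 = (3481*(-51))*(-1/14149) + 7389/35890 = -177531*(-1/14149) + 7389/35890 = 177531/14149 + 7389/35890 = 6476134551/507807610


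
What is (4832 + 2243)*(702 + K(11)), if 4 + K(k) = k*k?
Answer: 5794425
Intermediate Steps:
K(k) = -4 + k**2 (K(k) = -4 + k*k = -4 + k**2)
(4832 + 2243)*(702 + K(11)) = (4832 + 2243)*(702 + (-4 + 11**2)) = 7075*(702 + (-4 + 121)) = 7075*(702 + 117) = 7075*819 = 5794425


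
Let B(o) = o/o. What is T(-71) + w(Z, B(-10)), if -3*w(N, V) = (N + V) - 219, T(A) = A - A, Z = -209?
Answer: 427/3 ≈ 142.33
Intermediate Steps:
T(A) = 0
B(o) = 1
w(N, V) = 73 - N/3 - V/3 (w(N, V) = -((N + V) - 219)/3 = -(-219 + N + V)/3 = 73 - N/3 - V/3)
T(-71) + w(Z, B(-10)) = 0 + (73 - ⅓*(-209) - ⅓*1) = 0 + (73 + 209/3 - ⅓) = 0 + 427/3 = 427/3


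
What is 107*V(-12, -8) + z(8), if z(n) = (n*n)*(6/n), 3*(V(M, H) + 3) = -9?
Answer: -594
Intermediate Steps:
V(M, H) = -6 (V(M, H) = -3 + (1/3)*(-9) = -3 - 3 = -6)
z(n) = 6*n (z(n) = n**2*(6/n) = 6*n)
107*V(-12, -8) + z(8) = 107*(-6) + 6*8 = -642 + 48 = -594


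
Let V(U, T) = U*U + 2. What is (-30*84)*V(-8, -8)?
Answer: -166320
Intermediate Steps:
V(U, T) = 2 + U² (V(U, T) = U² + 2 = 2 + U²)
(-30*84)*V(-8, -8) = (-30*84)*(2 + (-8)²) = -2520*(2 + 64) = -2520*66 = -166320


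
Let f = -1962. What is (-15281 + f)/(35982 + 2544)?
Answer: -17243/38526 ≈ -0.44757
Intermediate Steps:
(-15281 + f)/(35982 + 2544) = (-15281 - 1962)/(35982 + 2544) = -17243/38526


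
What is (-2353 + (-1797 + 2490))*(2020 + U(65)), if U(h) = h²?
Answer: -10366700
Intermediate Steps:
(-2353 + (-1797 + 2490))*(2020 + U(65)) = (-2353 + (-1797 + 2490))*(2020 + 65²) = (-2353 + 693)*(2020 + 4225) = -1660*6245 = -10366700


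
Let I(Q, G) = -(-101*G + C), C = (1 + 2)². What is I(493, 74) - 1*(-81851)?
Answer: 89316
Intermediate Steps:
C = 9 (C = 3² = 9)
I(Q, G) = -9 + 101*G (I(Q, G) = -(-101*G + 9) = -(9 - 101*G) = -9 + 101*G)
I(493, 74) - 1*(-81851) = (-9 + 101*74) - 1*(-81851) = (-9 + 7474) + 81851 = 7465 + 81851 = 89316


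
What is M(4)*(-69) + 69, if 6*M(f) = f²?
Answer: -115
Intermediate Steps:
M(f) = f²/6
M(4)*(-69) + 69 = ((⅙)*4²)*(-69) + 69 = ((⅙)*16)*(-69) + 69 = (8/3)*(-69) + 69 = -184 + 69 = -115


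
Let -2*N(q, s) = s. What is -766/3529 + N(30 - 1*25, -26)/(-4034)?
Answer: -3135921/14235986 ≈ -0.22028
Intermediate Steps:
N(q, s) = -s/2
-766/3529 + N(30 - 1*25, -26)/(-4034) = -766/3529 - ½*(-26)/(-4034) = -766*1/3529 + 13*(-1/4034) = -766/3529 - 13/4034 = -3135921/14235986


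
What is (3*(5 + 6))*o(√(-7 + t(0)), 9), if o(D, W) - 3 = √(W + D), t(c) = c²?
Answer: 99 + 33*√(9 + I*√7) ≈ 199.04 + 14.4*I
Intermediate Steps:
o(D, W) = 3 + √(D + W) (o(D, W) = 3 + √(W + D) = 3 + √(D + W))
(3*(5 + 6))*o(√(-7 + t(0)), 9) = (3*(5 + 6))*(3 + √(√(-7 + 0²) + 9)) = (3*11)*(3 + √(√(-7 + 0) + 9)) = 33*(3 + √(√(-7) + 9)) = 33*(3 + √(I*√7 + 9)) = 33*(3 + √(9 + I*√7)) = 99 + 33*√(9 + I*√7)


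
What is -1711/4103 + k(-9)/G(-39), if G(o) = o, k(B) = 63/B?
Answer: -38008/160017 ≈ -0.23752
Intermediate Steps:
-1711/4103 + k(-9)/G(-39) = -1711/4103 + (63/(-9))/(-39) = -1711*1/4103 + (63*(-⅑))*(-1/39) = -1711/4103 - 7*(-1/39) = -1711/4103 + 7/39 = -38008/160017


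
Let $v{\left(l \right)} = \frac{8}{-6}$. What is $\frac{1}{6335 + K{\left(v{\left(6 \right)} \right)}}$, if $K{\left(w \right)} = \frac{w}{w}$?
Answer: $\frac{1}{6336} \approx 0.00015783$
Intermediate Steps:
$v{\left(l \right)} = - \frac{4}{3}$ ($v{\left(l \right)} = 8 \left(- \frac{1}{6}\right) = - \frac{4}{3}$)
$K{\left(w \right)} = 1$
$\frac{1}{6335 + K{\left(v{\left(6 \right)} \right)}} = \frac{1}{6335 + 1} = \frac{1}{6336}$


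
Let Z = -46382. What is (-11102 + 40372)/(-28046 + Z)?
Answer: -14635/37214 ≈ -0.39327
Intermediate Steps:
(-11102 + 40372)/(-28046 + Z) = (-11102 + 40372)/(-28046 - 46382) = 29270/(-74428) = 29270*(-1/74428) = -14635/37214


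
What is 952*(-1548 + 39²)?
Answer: -25704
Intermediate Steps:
952*(-1548 + 39²) = 952*(-1548 + 1521) = 952*(-27) = -25704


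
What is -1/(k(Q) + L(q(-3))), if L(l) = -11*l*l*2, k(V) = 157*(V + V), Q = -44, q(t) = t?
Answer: 1/14014 ≈ 7.1357e-5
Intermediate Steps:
Q = -44 (Q = -4*11 = -44)
k(V) = 314*V (k(V) = 157*(2*V) = 314*V)
L(l) = -22*l² (L(l) = -11*l²*2 = -22*l²)
-1/(k(Q) + L(q(-3))) = -1/(314*(-44) - 22*(-3)²) = -1/(-13816 - 22*9) = -1/(-13816 - 198) = -1/(-14014) = -1*(-1/14014) = 1/14014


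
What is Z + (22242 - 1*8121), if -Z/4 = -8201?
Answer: 46925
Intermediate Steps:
Z = 32804 (Z = -4*(-8201) = 32804)
Z + (22242 - 1*8121) = 32804 + (22242 - 1*8121) = 32804 + (22242 - 8121) = 32804 + 14121 = 46925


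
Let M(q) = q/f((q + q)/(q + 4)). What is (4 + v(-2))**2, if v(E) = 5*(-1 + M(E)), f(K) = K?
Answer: 16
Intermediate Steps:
M(q) = 2 + q/2 (M(q) = q/(((q + q)/(q + 4))) = q/(((2*q)/(4 + q))) = q/((2*q/(4 + q))) = q*((4 + q)/(2*q)) = 2 + q/2)
v(E) = 5 + 5*E/2 (v(E) = 5*(-1 + (2 + E/2)) = 5*(1 + E/2) = 5 + 5*E/2)
(4 + v(-2))**2 = (4 + (5 + (5/2)*(-2)))**2 = (4 + (5 - 5))**2 = (4 + 0)**2 = 4**2 = 16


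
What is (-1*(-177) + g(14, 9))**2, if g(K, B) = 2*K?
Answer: 42025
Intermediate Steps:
(-1*(-177) + g(14, 9))**2 = (-1*(-177) + 2*14)**2 = (177 + 28)**2 = 205**2 = 42025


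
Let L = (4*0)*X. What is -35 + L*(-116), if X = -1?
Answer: -35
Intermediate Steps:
L = 0 (L = (4*0)*(-1) = 0*(-1) = 0)
-35 + L*(-116) = -35 + 0*(-116) = -35 + 0 = -35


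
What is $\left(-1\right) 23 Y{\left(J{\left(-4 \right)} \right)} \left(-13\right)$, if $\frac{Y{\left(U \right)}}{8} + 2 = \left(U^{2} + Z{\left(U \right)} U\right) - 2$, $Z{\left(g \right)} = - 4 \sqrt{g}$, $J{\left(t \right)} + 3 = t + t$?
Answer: $279864 + 105248 i \sqrt{11} \approx 2.7986 \cdot 10^{5} + 3.4907 \cdot 10^{5} i$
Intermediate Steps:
$J{\left(t \right)} = -3 + 2 t$ ($J{\left(t \right)} = -3 + \left(t + t\right) = -3 + 2 t$)
$Y{\left(U \right)} = -32 - 32 U^{\frac{3}{2}} + 8 U^{2}$ ($Y{\left(U \right)} = -16 + 8 \left(\left(U^{2} + - 4 \sqrt{U} U\right) - 2\right) = -16 + 8 \left(\left(U^{2} - 4 U^{\frac{3}{2}}\right) - 2\right) = -16 + 8 \left(-2 + U^{2} - 4 U^{\frac{3}{2}}\right) = -16 - \left(16 - 8 U^{2} + 32 U^{\frac{3}{2}}\right) = -32 - 32 U^{\frac{3}{2}} + 8 U^{2}$)
$\left(-1\right) 23 Y{\left(J{\left(-4 \right)} \right)} \left(-13\right) = \left(-1\right) 23 \left(-32 - 32 \left(-3 + 2 \left(-4\right)\right)^{\frac{3}{2}} + 8 \left(-3 + 2 \left(-4\right)\right)^{2}\right) \left(-13\right) = - 23 \left(-32 - 32 \left(-3 - 8\right)^{\frac{3}{2}} + 8 \left(-3 - 8\right)^{2}\right) \left(-13\right) = - 23 \left(-32 - 32 \left(-11\right)^{\frac{3}{2}} + 8 \left(-11\right)^{2}\right) \left(-13\right) = - 23 \left(-32 - 32 \left(- 11 i \sqrt{11}\right) + 8 \cdot 121\right) \left(-13\right) = - 23 \left(-32 + 352 i \sqrt{11} + 968\right) \left(-13\right) = - 23 \left(936 + 352 i \sqrt{11}\right) \left(-13\right) = \left(-21528 - 8096 i \sqrt{11}\right) \left(-13\right) = 279864 + 105248 i \sqrt{11}$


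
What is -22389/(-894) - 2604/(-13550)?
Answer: 50949821/2018950 ≈ 25.236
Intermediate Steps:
-22389/(-894) - 2604/(-13550) = -22389*(-1/894) - 2604*(-1/13550) = 7463/298 + 1302/6775 = 50949821/2018950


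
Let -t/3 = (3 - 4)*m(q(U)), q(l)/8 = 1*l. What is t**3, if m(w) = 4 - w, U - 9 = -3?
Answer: -2299968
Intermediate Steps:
U = 6 (U = 9 - 3 = 6)
q(l) = 8*l (q(l) = 8*(1*l) = 8*l)
t = -132 (t = -3*(3 - 4)*(4 - 8*6) = -(-3)*(4 - 1*48) = -(-3)*(4 - 48) = -(-3)*(-44) = -3*44 = -132)
t**3 = (-132)**3 = -2299968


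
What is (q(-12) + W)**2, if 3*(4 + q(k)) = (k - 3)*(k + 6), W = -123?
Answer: 9409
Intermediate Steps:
q(k) = -4 + (-3 + k)*(6 + k)/3 (q(k) = -4 + ((k - 3)*(k + 6))/3 = -4 + ((-3 + k)*(6 + k))/3 = -4 + (-3 + k)*(6 + k)/3)
(q(-12) + W)**2 = ((-10 - 12 + (1/3)*(-12)**2) - 123)**2 = ((-10 - 12 + (1/3)*144) - 123)**2 = ((-10 - 12 + 48) - 123)**2 = (26 - 123)**2 = (-97)**2 = 9409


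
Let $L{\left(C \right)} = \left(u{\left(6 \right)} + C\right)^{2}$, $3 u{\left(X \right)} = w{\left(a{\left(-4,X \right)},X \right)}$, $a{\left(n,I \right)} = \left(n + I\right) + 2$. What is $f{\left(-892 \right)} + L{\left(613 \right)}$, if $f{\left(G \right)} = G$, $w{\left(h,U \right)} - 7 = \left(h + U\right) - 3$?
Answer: $\frac{3425581}{9} \approx 3.8062 \cdot 10^{5}$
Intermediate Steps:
$a{\left(n,I \right)} = 2 + I + n$ ($a{\left(n,I \right)} = \left(I + n\right) + 2 = 2 + I + n$)
$w{\left(h,U \right)} = 4 + U + h$ ($w{\left(h,U \right)} = 7 - \left(3 - U - h\right) = 7 + \left(-3 + U + h\right) = 4 + U + h$)
$u{\left(X \right)} = \frac{2}{3} + \frac{2 X}{3}$ ($u{\left(X \right)} = \frac{4 + X + \left(2 + X - 4\right)}{3} = \frac{4 + X + \left(-2 + X\right)}{3} = \frac{2 + 2 X}{3} = \frac{2}{3} + \frac{2 X}{3}$)
$L{\left(C \right)} = \left(\frac{14}{3} + C\right)^{2}$ ($L{\left(C \right)} = \left(\left(\frac{2}{3} + \frac{2}{3} \cdot 6\right) + C\right)^{2} = \left(\left(\frac{2}{3} + 4\right) + C\right)^{2} = \left(\frac{14}{3} + C\right)^{2}$)
$f{\left(-892 \right)} + L{\left(613 \right)} = -892 + \frac{\left(14 + 3 \cdot 613\right)^{2}}{9} = -892 + \frac{\left(14 + 1839\right)^{2}}{9} = -892 + \frac{1853^{2}}{9} = -892 + \frac{1}{9} \cdot 3433609 = -892 + \frac{3433609}{9} = \frac{3425581}{9}$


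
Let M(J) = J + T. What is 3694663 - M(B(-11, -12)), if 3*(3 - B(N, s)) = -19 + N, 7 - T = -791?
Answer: 3693852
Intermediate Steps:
T = 798 (T = 7 - 1*(-791) = 7 + 791 = 798)
B(N, s) = 28/3 - N/3 (B(N, s) = 3 - (-19 + N)/3 = 3 + (19/3 - N/3) = 28/3 - N/3)
M(J) = 798 + J (M(J) = J + 798 = 798 + J)
3694663 - M(B(-11, -12)) = 3694663 - (798 + (28/3 - 1/3*(-11))) = 3694663 - (798 + (28/3 + 11/3)) = 3694663 - (798 + 13) = 3694663 - 1*811 = 3694663 - 811 = 3693852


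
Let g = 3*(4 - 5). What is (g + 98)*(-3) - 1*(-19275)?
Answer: 18990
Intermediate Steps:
g = -3 (g = 3*(-1) = -3)
(g + 98)*(-3) - 1*(-19275) = (-3 + 98)*(-3) - 1*(-19275) = 95*(-3) + 19275 = -285 + 19275 = 18990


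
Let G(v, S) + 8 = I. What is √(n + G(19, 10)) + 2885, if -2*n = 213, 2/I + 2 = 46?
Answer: 2885 + I*√13849/11 ≈ 2885.0 + 10.698*I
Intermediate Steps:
I = 1/22 (I = 2/(-2 + 46) = 2/44 = 2*(1/44) = 1/22 ≈ 0.045455)
n = -213/2 (n = -½*213 = -213/2 ≈ -106.50)
G(v, S) = -175/22 (G(v, S) = -8 + 1/22 = -175/22)
√(n + G(19, 10)) + 2885 = √(-213/2 - 175/22) + 2885 = √(-1259/11) + 2885 = I*√13849/11 + 2885 = 2885 + I*√13849/11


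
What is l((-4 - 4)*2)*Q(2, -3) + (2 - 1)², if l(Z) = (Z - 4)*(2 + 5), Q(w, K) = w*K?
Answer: 841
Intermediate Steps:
Q(w, K) = K*w
l(Z) = -28 + 7*Z (l(Z) = (-4 + Z)*7 = -28 + 7*Z)
l((-4 - 4)*2)*Q(2, -3) + (2 - 1)² = (-28 + 7*((-4 - 4)*2))*(-3*2) + (2 - 1)² = (-28 + 7*(-8*2))*(-6) + 1² = (-28 + 7*(-16))*(-6) + 1 = (-28 - 112)*(-6) + 1 = -140*(-6) + 1 = 840 + 1 = 841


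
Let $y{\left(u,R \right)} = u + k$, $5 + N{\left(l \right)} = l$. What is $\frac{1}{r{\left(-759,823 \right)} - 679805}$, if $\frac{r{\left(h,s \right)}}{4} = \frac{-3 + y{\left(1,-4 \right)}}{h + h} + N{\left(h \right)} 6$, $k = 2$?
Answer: $- \frac{1}{698141} \approx -1.4324 \cdot 10^{-6}$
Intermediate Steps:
$N{\left(l \right)} = -5 + l$
$y{\left(u,R \right)} = 2 + u$ ($y{\left(u,R \right)} = u + 2 = 2 + u$)
$r{\left(h,s \right)} = -120 + 24 h$ ($r{\left(h,s \right)} = 4 \left(\frac{-3 + \left(2 + 1\right)}{h + h} + \left(-5 + h\right) 6\right) = 4 \left(\frac{-3 + 3}{2 h} + \left(-30 + 6 h\right)\right) = 4 \left(0 \frac{1}{2 h} + \left(-30 + 6 h\right)\right) = 4 \left(0 + \left(-30 + 6 h\right)\right) = 4 \left(-30 + 6 h\right) = -120 + 24 h$)
$\frac{1}{r{\left(-759,823 \right)} - 679805} = \frac{1}{\left(-120 + 24 \left(-759\right)\right) - 679805} = \frac{1}{\left(-120 - 18216\right) - 679805} = \frac{1}{-18336 - 679805} = \frac{1}{-698141} = - \frac{1}{698141}$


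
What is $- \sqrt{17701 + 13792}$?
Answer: $- \sqrt{31493} \approx -177.46$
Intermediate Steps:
$- \sqrt{17701 + 13792} = - \sqrt{31493}$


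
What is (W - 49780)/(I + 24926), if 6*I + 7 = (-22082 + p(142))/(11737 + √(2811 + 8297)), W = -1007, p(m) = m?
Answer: -6277129422015899898/3080600327954438621 + 13371201360*√2777/3080600327954438621 ≈ -2.0376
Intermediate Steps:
I = -7/6 - 10970/(3*(11737 + 2*√2777)) (I = -7/6 + ((-22082 + 142)/(11737 + √(2811 + 8297)))/6 = -7/6 + (-21940/(11737 + √11108))/6 = -7/6 + (-21940/(11737 + 2*√2777))/6 = -7/6 - 10970/(3*(11737 + 2*√2777)) ≈ -1.4754)
(W - 49780)/(I + 24926) = (-1007 - 49780)/((-407244069/275492122 + 21940*√2777/413238183) + 24926) = -50787/(6866509388903/275492122 + 21940*√2777/413238183)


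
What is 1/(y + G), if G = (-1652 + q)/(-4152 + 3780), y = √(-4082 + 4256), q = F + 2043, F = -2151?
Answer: -20460/655663 + 8649*√174/1311326 ≈ 0.055797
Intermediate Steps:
q = -108 (q = -2151 + 2043 = -108)
y = √174 ≈ 13.191
G = 440/93 (G = (-1652 - 108)/(-4152 + 3780) = -1760/(-372) = -1760*(-1/372) = 440/93 ≈ 4.7312)
1/(y + G) = 1/(√174 + 440/93) = 1/(440/93 + √174)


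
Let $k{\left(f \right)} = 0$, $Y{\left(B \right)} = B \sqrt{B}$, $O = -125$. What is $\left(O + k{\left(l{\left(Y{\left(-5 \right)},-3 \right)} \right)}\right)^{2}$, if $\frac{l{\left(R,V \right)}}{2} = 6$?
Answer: $15625$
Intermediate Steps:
$Y{\left(B \right)} = B^{\frac{3}{2}}$
$l{\left(R,V \right)} = 12$ ($l{\left(R,V \right)} = 2 \cdot 6 = 12$)
$\left(O + k{\left(l{\left(Y{\left(-5 \right)},-3 \right)} \right)}\right)^{2} = \left(-125 + 0\right)^{2} = \left(-125\right)^{2} = 15625$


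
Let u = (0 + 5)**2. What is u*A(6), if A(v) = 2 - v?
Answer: -100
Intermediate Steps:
u = 25 (u = 5**2 = 25)
u*A(6) = 25*(2 - 1*6) = 25*(2 - 6) = 25*(-4) = -100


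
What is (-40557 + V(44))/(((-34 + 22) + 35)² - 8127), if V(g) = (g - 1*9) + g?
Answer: 20239/3799 ≈ 5.3275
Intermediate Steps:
V(g) = -9 + 2*g (V(g) = (g - 9) + g = (-9 + g) + g = -9 + 2*g)
(-40557 + V(44))/(((-34 + 22) + 35)² - 8127) = (-40557 + (-9 + 2*44))/(((-34 + 22) + 35)² - 8127) = (-40557 + (-9 + 88))/((-12 + 35)² - 8127) = (-40557 + 79)/(23² - 8127) = -40478/(529 - 8127) = -40478/(-7598) = -40478*(-1/7598) = 20239/3799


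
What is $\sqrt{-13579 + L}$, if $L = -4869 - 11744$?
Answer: $4 i \sqrt{1887} \approx 173.76 i$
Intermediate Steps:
$L = -16613$ ($L = -4869 - 11744 = -16613$)
$\sqrt{-13579 + L} = \sqrt{-13579 - 16613} = \sqrt{-30192} = 4 i \sqrt{1887}$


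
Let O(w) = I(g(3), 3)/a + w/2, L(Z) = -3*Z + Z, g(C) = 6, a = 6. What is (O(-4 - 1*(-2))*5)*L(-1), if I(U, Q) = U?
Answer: 0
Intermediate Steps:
L(Z) = -2*Z
O(w) = 1 + w/2 (O(w) = 6/6 + w/2 = 6*(⅙) + w*(½) = 1 + w/2)
(O(-4 - 1*(-2))*5)*L(-1) = ((1 + (-4 - 1*(-2))/2)*5)*(-2*(-1)) = ((1 + (-4 + 2)/2)*5)*2 = ((1 + (½)*(-2))*5)*2 = ((1 - 1)*5)*2 = (0*5)*2 = 0*2 = 0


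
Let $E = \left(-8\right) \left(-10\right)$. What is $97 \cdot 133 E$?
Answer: $1032080$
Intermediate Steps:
$E = 80$
$97 \cdot 133 E = 97 \cdot 133 \cdot 80 = 12901 \cdot 80 = 1032080$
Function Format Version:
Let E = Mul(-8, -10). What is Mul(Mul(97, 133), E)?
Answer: 1032080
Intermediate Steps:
E = 80
Mul(Mul(97, 133), E) = Mul(Mul(97, 133), 80) = Mul(12901, 80) = 1032080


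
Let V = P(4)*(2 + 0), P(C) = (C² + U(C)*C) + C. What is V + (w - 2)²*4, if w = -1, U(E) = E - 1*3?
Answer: 84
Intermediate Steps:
U(E) = -3 + E (U(E) = E - 3 = -3 + E)
P(C) = C + C² + C*(-3 + C) (P(C) = (C² + (-3 + C)*C) + C = (C² + C*(-3 + C)) + C = C + C² + C*(-3 + C))
V = 48 (V = (2*4*(-1 + 4))*(2 + 0) = (2*4*3)*2 = 24*2 = 48)
V + (w - 2)²*4 = 48 + (-1 - 2)²*4 = 48 + (-3)²*4 = 48 + 9*4 = 48 + 36 = 84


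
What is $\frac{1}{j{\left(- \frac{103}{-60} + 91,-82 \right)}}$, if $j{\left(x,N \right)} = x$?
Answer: $\frac{60}{5563} \approx 0.010786$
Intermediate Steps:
$\frac{1}{j{\left(- \frac{103}{-60} + 91,-82 \right)}} = \frac{1}{- \frac{103}{-60} + 91} = \frac{1}{\left(-103\right) \left(- \frac{1}{60}\right) + 91} = \frac{1}{\frac{103}{60} + 91} = \frac{1}{\frac{5563}{60}} = \frac{60}{5563}$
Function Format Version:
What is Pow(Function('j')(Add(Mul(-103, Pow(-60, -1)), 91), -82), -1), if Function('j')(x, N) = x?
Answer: Rational(60, 5563) ≈ 0.010786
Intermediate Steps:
Pow(Function('j')(Add(Mul(-103, Pow(-60, -1)), 91), -82), -1) = Pow(Add(Mul(-103, Pow(-60, -1)), 91), -1) = Pow(Add(Mul(-103, Rational(-1, 60)), 91), -1) = Pow(Add(Rational(103, 60), 91), -1) = Pow(Rational(5563, 60), -1) = Rational(60, 5563)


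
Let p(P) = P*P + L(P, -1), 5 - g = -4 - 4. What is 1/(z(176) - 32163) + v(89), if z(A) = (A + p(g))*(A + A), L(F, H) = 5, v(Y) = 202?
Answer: 18389475/91037 ≈ 202.00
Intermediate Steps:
g = 13 (g = 5 - (-4 - 4) = 5 - 1*(-8) = 5 + 8 = 13)
p(P) = 5 + P² (p(P) = P*P + 5 = P² + 5 = 5 + P²)
z(A) = 2*A*(174 + A) (z(A) = (A + (5 + 13²))*(A + A) = (A + (5 + 169))*(2*A) = (A + 174)*(2*A) = (174 + A)*(2*A) = 2*A*(174 + A))
1/(z(176) - 32163) + v(89) = 1/(2*176*(174 + 176) - 32163) + 202 = 1/(2*176*350 - 32163) + 202 = 1/(123200 - 32163) + 202 = 1/91037 + 202 = 18389475/91037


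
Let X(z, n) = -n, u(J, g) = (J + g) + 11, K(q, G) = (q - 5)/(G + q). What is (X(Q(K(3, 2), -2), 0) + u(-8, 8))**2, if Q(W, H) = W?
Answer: 121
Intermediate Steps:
K(q, G) = (-5 + q)/(G + q)
u(J, g) = 11 + J + g
(X(Q(K(3, 2), -2), 0) + u(-8, 8))**2 = (-1*0 + (11 - 8 + 8))**2 = (0 + 11)**2 = 11**2 = 121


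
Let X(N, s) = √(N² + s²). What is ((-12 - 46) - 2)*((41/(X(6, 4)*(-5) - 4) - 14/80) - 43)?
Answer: 552727/214 + 2050*√13/107 ≈ 2651.9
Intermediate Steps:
((-12 - 46) - 2)*((41/(X(6, 4)*(-5) - 4) - 14/80) - 43) = ((-12 - 46) - 2)*((41/(√(6² + 4²)*(-5) - 4) - 14/80) - 43) = (-58 - 2)*((41/(√(36 + 16)*(-5) - 4) - 14*1/80) - 43) = -60*((41/(√52*(-5) - 4) - 7/40) - 43) = -60*((41/((2*√13)*(-5) - 4) - 7/40) - 43) = -60*((41/(-10*√13 - 4) - 7/40) - 43) = -60*((41/(-4 - 10*√13) - 7/40) - 43) = -60*((-7/40 + 41/(-4 - 10*√13)) - 43) = -60*(-1727/40 + 41/(-4 - 10*√13)) = 5181/2 - 2460/(-4 - 10*√13)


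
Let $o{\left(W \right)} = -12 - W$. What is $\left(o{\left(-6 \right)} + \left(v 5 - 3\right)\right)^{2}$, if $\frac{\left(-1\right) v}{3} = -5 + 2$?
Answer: $1296$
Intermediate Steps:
$v = 9$ ($v = - 3 \left(-5 + 2\right) = \left(-3\right) \left(-3\right) = 9$)
$\left(o{\left(-6 \right)} + \left(v 5 - 3\right)\right)^{2} = \left(\left(-12 - -6\right) + \left(9 \cdot 5 - 3\right)\right)^{2} = \left(\left(-12 + 6\right) + \left(45 - 3\right)\right)^{2} = \left(-6 + 42\right)^{2} = 36^{2} = 1296$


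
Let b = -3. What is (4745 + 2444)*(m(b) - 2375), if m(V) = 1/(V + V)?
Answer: -102450439/6 ≈ -1.7075e+7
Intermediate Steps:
m(V) = 1/(2*V)
(4745 + 2444)*(m(b) - 2375) = (4745 + 2444)*((½)/(-3) - 2375) = 7189*((½)*(-⅓) - 2375) = 7189*(-⅙ - 2375) = 7189*(-14251/6) = -102450439/6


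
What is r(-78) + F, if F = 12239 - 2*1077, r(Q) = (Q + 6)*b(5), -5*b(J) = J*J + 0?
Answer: 10445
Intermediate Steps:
b(J) = -J**2/5 (b(J) = -(J*J + 0)/5 = -(J**2 + 0)/5 = -J**2/5)
r(Q) = -30 - 5*Q (r(Q) = (Q + 6)*(-1/5*5**2) = (6 + Q)*(-1/5*25) = (6 + Q)*(-5) = -30 - 5*Q)
F = 10085 (F = 12239 - 2154 = 10085)
r(-78) + F = (-30 - 5*(-78)) + 10085 = (-30 + 390) + 10085 = 360 + 10085 = 10445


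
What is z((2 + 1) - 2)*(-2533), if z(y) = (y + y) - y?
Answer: -2533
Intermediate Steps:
z(y) = y (z(y) = 2*y - y = y)
z((2 + 1) - 2)*(-2533) = ((2 + 1) - 2)*(-2533) = (3 - 2)*(-2533) = 1*(-2533) = -2533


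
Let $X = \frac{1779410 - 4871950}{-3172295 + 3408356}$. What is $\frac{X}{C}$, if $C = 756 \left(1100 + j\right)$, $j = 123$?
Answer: $- \frac{773135}{54564791967} \approx -1.4169 \cdot 10^{-5}$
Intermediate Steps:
$X = - \frac{3092540}{236061} \approx -13.101$
$C = 924588$ ($C = 756 \left(1100 + 123\right) = 756 \cdot 1223 = 924588$)
$\frac{X}{C} = - \frac{3092540}{236061 \cdot 924588} = \left(- \frac{3092540}{236061}\right) \frac{1}{924588} = - \frac{773135}{54564791967}$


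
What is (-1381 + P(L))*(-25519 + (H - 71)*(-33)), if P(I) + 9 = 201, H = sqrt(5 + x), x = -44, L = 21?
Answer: 27556264 + 39237*I*sqrt(39) ≈ 2.7556e+7 + 2.4504e+5*I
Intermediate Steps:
H = I*sqrt(39) (H = sqrt(5 - 44) = sqrt(-39) = I*sqrt(39) ≈ 6.245*I)
P(I) = 192 (P(I) = -9 + 201 = 192)
(-1381 + P(L))*(-25519 + (H - 71)*(-33)) = (-1381 + 192)*(-25519 + (I*sqrt(39) - 71)*(-33)) = -1189*(-25519 + (-71 + I*sqrt(39))*(-33)) = -1189*(-25519 + (2343 - 33*I*sqrt(39))) = -1189*(-23176 - 33*I*sqrt(39)) = 27556264 + 39237*I*sqrt(39)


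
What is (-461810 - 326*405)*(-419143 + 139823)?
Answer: 165871388800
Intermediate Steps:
(-461810 - 326*405)*(-419143 + 139823) = (-461810 - 132030)*(-279320) = -593840*(-279320) = 165871388800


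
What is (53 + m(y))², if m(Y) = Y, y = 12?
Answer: 4225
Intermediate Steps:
(53 + m(y))² = (53 + 12)² = 65² = 4225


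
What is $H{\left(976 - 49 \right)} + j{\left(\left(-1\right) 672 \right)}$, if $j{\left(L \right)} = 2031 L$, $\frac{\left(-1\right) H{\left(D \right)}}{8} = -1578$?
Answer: $-1352208$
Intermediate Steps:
$H{\left(D \right)} = 12624$ ($H{\left(D \right)} = \left(-8\right) \left(-1578\right) = 12624$)
$H{\left(976 - 49 \right)} + j{\left(\left(-1\right) 672 \right)} = 12624 + 2031 \left(\left(-1\right) 672\right) = 12624 + 2031 \left(-672\right) = 12624 - 1364832 = -1352208$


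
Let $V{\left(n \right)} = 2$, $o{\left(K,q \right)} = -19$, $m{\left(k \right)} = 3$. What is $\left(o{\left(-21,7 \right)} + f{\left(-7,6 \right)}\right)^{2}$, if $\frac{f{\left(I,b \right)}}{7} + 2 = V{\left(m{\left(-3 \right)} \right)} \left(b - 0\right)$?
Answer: $2601$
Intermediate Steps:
$f{\left(I,b \right)} = -14 + 14 b$ ($f{\left(I,b \right)} = -14 + 7 \cdot 2 \left(b - 0\right) = -14 + 7 \cdot 2 \left(b + 0\right) = -14 + 7 \cdot 2 b = -14 + 14 b$)
$\left(o{\left(-21,7 \right)} + f{\left(-7,6 \right)}\right)^{2} = \left(-19 + \left(-14 + 14 \cdot 6\right)\right)^{2} = \left(-19 + \left(-14 + 84\right)\right)^{2} = \left(-19 + 70\right)^{2} = 51^{2} = 2601$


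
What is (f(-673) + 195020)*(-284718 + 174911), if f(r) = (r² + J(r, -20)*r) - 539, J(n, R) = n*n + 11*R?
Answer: 33384155200829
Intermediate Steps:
J(n, R) = n² + 11*R
f(r) = -539 + r² + r*(-220 + r²) (f(r) = (r² + (r² + 11*(-20))*r) - 539 = (r² + (r² - 220)*r) - 539 = (r² + (-220 + r²)*r) - 539 = (r² + r*(-220 + r²)) - 539 = -539 + r² + r*(-220 + r²))
(f(-673) + 195020)*(-284718 + 174911) = ((-539 + (-673)² - 673*(-220 + (-673)²)) + 195020)*(-284718 + 174911) = ((-539 + 452929 - 673*(-220 + 452929)) + 195020)*(-109807) = ((-539 + 452929 - 673*452709) + 195020)*(-109807) = ((-539 + 452929 - 304673157) + 195020)*(-109807) = (-304220767 + 195020)*(-109807) = -304025747*(-109807) = 33384155200829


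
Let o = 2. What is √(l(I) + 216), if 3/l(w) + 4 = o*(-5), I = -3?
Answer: √42294/14 ≈ 14.690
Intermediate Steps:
l(w) = -3/14 (l(w) = 3/(-4 + 2*(-5)) = 3/(-4 - 10) = 3/(-14) = 3*(-1/14) = -3/14)
√(l(I) + 216) = √(-3/14 + 216) = √(3021/14) = √42294/14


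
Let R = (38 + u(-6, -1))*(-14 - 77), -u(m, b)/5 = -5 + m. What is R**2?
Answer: 71622369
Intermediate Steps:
u(m, b) = 25 - 5*m (u(m, b) = -5*(-5 + m) = 25 - 5*m)
R = -8463 (R = (38 + (25 - 5*(-6)))*(-14 - 77) = (38 + (25 + 30))*(-91) = (38 + 55)*(-91) = 93*(-91) = -8463)
R**2 = (-8463)**2 = 71622369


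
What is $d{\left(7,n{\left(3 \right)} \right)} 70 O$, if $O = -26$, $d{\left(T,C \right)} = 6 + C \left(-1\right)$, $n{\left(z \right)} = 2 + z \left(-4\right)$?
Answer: $-29120$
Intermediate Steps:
$n{\left(z \right)} = 2 - 4 z$
$d{\left(T,C \right)} = 6 - C$
$d{\left(7,n{\left(3 \right)} \right)} 70 O = \left(6 - \left(2 - 12\right)\right) 70 \left(-26\right) = \left(6 - -10\right) 70 \left(-26\right) = \left(6 + 10\right) 70 \left(-26\right) = 16 \cdot 70 \left(-26\right) = 1120 \left(-26\right) = -29120$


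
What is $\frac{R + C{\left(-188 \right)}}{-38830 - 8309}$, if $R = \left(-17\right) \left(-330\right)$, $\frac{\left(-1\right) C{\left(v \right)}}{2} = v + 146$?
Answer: $- \frac{1898}{15713} \approx -0.12079$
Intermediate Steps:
$C{\left(v \right)} = -292 - 2 v$ ($C{\left(v \right)} = - 2 \left(v + 146\right) = - 2 \left(146 + v\right) = -292 - 2 v$)
$R = 5610$
$\frac{R + C{\left(-188 \right)}}{-38830 - 8309} = \frac{5610 - -84}{-38830 - 8309} = \frac{5610 + \left(-292 + 376\right)}{-47139} = \left(5610 + 84\right) \left(- \frac{1}{47139}\right) = 5694 \left(- \frac{1}{47139}\right) = - \frac{1898}{15713}$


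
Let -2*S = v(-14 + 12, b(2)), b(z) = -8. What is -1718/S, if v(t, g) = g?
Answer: -859/2 ≈ -429.50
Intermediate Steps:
S = 4 (S = -1/2*(-8) = 4)
-1718/S = -1718/4 = -1718*1/4 = -859/2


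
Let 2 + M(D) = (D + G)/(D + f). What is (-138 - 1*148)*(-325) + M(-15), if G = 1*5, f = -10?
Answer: 464742/5 ≈ 92948.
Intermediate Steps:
G = 5
M(D) = -2 + (5 + D)/(-10 + D) (M(D) = -2 + (D + 5)/(D - 10) = -2 + (5 + D)/(-10 + D))
(-138 - 1*148)*(-325) + M(-15) = (-138 - 1*148)*(-325) + (25 - 1*(-15))/(-10 - 15) = (-138 - 148)*(-325) + (25 + 15)/(-25) = -286*(-325) - 1/25*40 = 92950 - 8/5 = 464742/5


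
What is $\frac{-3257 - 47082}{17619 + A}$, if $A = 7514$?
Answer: $- \frac{50339}{25133} \approx -2.0029$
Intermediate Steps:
$\frac{-3257 - 47082}{17619 + A} = \frac{-3257 - 47082}{17619 + 7514} = - \frac{50339}{25133}$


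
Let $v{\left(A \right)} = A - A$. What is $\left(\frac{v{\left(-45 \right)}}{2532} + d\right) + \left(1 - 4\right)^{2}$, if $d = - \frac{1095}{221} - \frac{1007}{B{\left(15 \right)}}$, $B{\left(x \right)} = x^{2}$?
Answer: $- \frac{21397}{49725} \approx -0.43031$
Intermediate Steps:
$v{\left(A \right)} = 0$
$d = - \frac{468922}{49725}$ ($d = - \frac{1095}{221} - \frac{1007}{15^{2}} = \left(-1095\right) \frac{1}{221} - \frac{1007}{225} = - \frac{1095}{221} - \frac{1007}{225} = - \frac{468922}{49725} \approx -9.4303$)
$\left(\frac{v{\left(-45 \right)}}{2532} + d\right) + \left(1 - 4\right)^{2} = \left(\frac{0}{2532} - \frac{468922}{49725}\right) + \left(1 - 4\right)^{2} = \left(0 \cdot \frac{1}{2532} - \frac{468922}{49725}\right) + \left(-3\right)^{2} = \left(0 - \frac{468922}{49725}\right) + 9 = - \frac{468922}{49725} + 9 = - \frac{21397}{49725}$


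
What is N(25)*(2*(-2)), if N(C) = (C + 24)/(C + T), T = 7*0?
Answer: -196/25 ≈ -7.8400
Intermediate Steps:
T = 0
N(C) = (24 + C)/C (N(C) = (C + 24)/(C + 0) = (24 + C)/C)
N(25)*(2*(-2)) = ((24 + 25)/25)*(2*(-2)) = ((1/25)*49)*(-4) = (49/25)*(-4) = -196/25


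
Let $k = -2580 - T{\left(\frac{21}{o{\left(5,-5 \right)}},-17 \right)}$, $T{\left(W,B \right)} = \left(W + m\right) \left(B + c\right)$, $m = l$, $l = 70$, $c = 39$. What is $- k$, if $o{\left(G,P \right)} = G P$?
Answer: $\frac{102538}{25} \approx 4101.5$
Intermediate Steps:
$m = 70$
$T{\left(W,B \right)} = \left(39 + B\right) \left(70 + W\right)$ ($T{\left(W,B \right)} = \left(W + 70\right) \left(B + 39\right) = \left(70 + W\right) \left(39 + B\right) = \left(39 + B\right) \left(70 + W\right)$)
$k = - \frac{102538}{25}$ ($k = -2580 - \left(2730 + 39 \frac{21}{5 \left(-5\right)} + 70 \left(-17\right) - 17 \frac{21}{5 \left(-5\right)}\right) = -2580 - \left(2730 + 39 \frac{21}{-25} - 1190 - 17 \frac{21}{-25}\right) = -2580 - \left(2730 + 39 \cdot 21 \left(- \frac{1}{25}\right) - 1190 - 17 \cdot 21 \left(- \frac{1}{25}\right)\right) = -2580 - \left(2730 + 39 \left(- \frac{21}{25}\right) - 1190 - - \frac{357}{25}\right) = -2580 - \left(2730 - \frac{819}{25} - 1190 + \frac{357}{25}\right) = -2580 - \frac{38038}{25} = - \frac{102538}{25} \approx -4101.5$)
$- k = \left(-1\right) \left(- \frac{102538}{25}\right) = \frac{102538}{25}$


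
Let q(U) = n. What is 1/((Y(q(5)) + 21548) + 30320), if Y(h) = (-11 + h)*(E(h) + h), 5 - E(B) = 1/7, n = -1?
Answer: 7/362752 ≈ 1.9297e-5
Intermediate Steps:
q(U) = -1
E(B) = 34/7 (E(B) = 5 - 1/7 = 5 - 1*⅐ = 5 - ⅐ = 34/7)
Y(h) = (-11 + h)*(34/7 + h)
1/((Y(q(5)) + 21548) + 30320) = 1/(((-374/7 + (-1)² - 43/7*(-1)) + 21548) + 30320) = 1/(((-374/7 + 1 + 43/7) + 21548) + 30320) = 1/((-324/7 + 21548) + 30320) = 1/(150512/7 + 30320) = 1/(362752/7) = 7/362752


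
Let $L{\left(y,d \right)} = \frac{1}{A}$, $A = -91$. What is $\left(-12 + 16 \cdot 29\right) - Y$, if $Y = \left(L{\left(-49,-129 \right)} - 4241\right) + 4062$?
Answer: $\frac{57422}{91} \approx 631.01$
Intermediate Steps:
$L{\left(y,d \right)} = - \frac{1}{91}$ ($L{\left(y,d \right)} = \frac{1}{-91} = - \frac{1}{91}$)
$Y = - \frac{16290}{91}$ ($Y = \left(- \frac{1}{91} - 4241\right) + 4062 = - \frac{385932}{91} + 4062 = - \frac{16290}{91} \approx -179.01$)
$\left(-12 + 16 \cdot 29\right) - Y = \left(-12 + 16 \cdot 29\right) - - \frac{16290}{91} = \left(-12 + 464\right) + \frac{16290}{91} = 452 + \frac{16290}{91} = \frac{57422}{91}$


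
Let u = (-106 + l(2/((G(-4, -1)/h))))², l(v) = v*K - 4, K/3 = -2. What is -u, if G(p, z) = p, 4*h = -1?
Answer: -196249/16 ≈ -12266.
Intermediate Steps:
h = -¼ (h = (¼)*(-1) = -¼ ≈ -0.25000)
K = -6 (K = 3*(-2) = -6)
l(v) = -4 - 6*v (l(v) = v*(-6) - 4 = -6*v - 4 = -4 - 6*v)
u = 196249/16 (u = (-106 + (-4 - 12/((-4/(-¼)))))² = (-106 + (-4 - 12/((-4*(-4)))))² = (-106 + (-4 - 12/16))² = (-106 + (-4 - 6*⅛))² = (-106 + (-4 - ¾))² = (-106 - 19/4)² = (-443/4)² = 196249/16 ≈ 12266.)
-u = -1*196249/16 = -196249/16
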